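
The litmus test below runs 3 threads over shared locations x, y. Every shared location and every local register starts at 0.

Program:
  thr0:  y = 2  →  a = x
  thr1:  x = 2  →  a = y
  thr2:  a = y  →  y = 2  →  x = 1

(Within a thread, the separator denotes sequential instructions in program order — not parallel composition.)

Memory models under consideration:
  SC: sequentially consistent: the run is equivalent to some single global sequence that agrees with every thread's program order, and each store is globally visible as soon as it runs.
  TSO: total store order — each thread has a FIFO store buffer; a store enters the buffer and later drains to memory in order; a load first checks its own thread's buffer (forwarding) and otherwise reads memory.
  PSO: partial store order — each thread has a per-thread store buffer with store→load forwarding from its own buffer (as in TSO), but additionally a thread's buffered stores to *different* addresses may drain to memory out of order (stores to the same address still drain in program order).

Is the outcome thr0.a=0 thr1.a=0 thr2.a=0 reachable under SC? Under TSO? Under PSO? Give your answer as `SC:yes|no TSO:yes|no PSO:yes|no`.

SC:no TSO:yes PSO:yes

outcome vector order: (thr0.a,thr1.a,thr2.a)
under SC → (0,2,0) (0,2,2) (1,0,0) (1,0,2) (1,2,0) (1,2,2) (2,0,0) (2,0,2) (2,2,0) (2,2,2)
under TSO → (0,0,0) (0,0,2) (0,2,0) (0,2,2) (1,0,0) (1,0,2) (1,2,0) (1,2,2) (2,0,0) (2,0,2) (2,2,0) (2,2,2)
under PSO → (0,0,0) (0,0,2) (0,2,0) (0,2,2) (1,0,0) (1,0,2) (1,2,0) (1,2,2) (2,0,0) (2,0,2) (2,2,0) (2,2,2)
target (0,0,0) ∈ {TSO,PSO}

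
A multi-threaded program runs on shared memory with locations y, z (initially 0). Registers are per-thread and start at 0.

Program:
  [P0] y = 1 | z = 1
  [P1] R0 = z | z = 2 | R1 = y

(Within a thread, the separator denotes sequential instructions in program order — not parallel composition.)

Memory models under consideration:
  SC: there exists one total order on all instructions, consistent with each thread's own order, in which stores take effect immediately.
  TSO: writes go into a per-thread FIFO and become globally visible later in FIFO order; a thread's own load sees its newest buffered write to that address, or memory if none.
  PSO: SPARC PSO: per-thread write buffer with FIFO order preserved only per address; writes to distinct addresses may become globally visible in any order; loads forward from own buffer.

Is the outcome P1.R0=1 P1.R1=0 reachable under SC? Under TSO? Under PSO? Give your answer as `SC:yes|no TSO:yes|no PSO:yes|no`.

outcome vector order: (P1.R0,P1.R1)
[SC] allowed = {<0 0>; <0 1>; <1 1>}
[TSO] allowed = {<0 0>; <0 1>; <1 1>}
[PSO] allowed = {<0 0>; <0 1>; <1 0>; <1 1>}
target <1 0> ∈ {PSO}

SC:no TSO:no PSO:yes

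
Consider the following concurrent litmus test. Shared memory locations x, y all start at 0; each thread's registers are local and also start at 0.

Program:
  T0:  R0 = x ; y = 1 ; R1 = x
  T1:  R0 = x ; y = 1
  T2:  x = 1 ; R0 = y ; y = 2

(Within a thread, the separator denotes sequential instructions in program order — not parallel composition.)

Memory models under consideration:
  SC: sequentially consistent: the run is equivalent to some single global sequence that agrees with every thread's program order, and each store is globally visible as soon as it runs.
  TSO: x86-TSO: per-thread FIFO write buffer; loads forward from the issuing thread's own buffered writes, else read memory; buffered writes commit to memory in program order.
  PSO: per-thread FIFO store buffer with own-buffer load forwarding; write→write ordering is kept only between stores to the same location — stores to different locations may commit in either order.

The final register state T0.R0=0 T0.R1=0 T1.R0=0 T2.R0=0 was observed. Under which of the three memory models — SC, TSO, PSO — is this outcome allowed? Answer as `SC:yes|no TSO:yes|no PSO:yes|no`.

SC:no TSO:yes PSO:yes

outcome vector order: (T0.R0,T0.R1,T1.R0,T2.R0)
under SC → <0 0 0 1>; <0 0 1 1>; <0 1 0 0>; <0 1 0 1>; <0 1 1 0>; <0 1 1 1>; <1 1 0 0>; <1 1 0 1>; <1 1 1 0>; <1 1 1 1>
under TSO → <0 0 0 0>; <0 0 0 1>; <0 0 1 0>; <0 0 1 1>; <0 1 0 0>; <0 1 0 1>; <0 1 1 0>; <0 1 1 1>; <1 1 0 0>; <1 1 0 1>; <1 1 1 0>; <1 1 1 1>
under PSO → <0 0 0 0>; <0 0 0 1>; <0 0 1 0>; <0 0 1 1>; <0 1 0 0>; <0 1 0 1>; <0 1 1 0>; <0 1 1 1>; <1 1 0 0>; <1 1 0 1>; <1 1 1 0>; <1 1 1 1>
target <0 0 0 0> ∈ {TSO,PSO}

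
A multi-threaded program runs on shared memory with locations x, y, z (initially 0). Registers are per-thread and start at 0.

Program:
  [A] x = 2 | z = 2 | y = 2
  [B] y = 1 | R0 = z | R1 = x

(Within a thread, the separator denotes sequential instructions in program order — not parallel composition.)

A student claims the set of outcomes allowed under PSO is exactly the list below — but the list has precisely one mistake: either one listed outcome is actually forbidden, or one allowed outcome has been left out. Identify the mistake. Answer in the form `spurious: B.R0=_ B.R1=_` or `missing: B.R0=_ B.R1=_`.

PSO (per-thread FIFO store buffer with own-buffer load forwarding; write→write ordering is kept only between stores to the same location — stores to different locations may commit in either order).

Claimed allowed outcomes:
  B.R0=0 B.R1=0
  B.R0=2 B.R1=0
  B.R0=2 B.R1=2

outcome vector order: (B.R0,B.R1)
PSO (4): 0/0; 0/2; 2/0; 2/2
PSO∖claimed = {0/2}

missing: B.R0=0 B.R1=2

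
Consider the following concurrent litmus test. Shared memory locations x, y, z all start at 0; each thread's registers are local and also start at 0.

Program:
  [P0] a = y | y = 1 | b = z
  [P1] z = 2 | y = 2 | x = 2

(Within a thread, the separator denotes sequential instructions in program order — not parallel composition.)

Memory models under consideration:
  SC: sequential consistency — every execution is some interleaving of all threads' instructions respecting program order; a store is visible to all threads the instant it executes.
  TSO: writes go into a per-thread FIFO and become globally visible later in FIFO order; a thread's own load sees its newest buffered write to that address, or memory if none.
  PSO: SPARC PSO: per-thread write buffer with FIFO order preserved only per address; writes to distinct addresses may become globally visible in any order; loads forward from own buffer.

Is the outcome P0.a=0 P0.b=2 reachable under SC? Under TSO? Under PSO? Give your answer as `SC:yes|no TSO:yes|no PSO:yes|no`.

SC:yes TSO:yes PSO:yes

outcome vector order: (P0.a,P0.b)
under SC → 0/0, 0/2, 2/2
under TSO → 0/0, 0/2, 2/2
under PSO → 0/0, 0/2, 2/0, 2/2
target 0/2 ∈ {SC,TSO,PSO}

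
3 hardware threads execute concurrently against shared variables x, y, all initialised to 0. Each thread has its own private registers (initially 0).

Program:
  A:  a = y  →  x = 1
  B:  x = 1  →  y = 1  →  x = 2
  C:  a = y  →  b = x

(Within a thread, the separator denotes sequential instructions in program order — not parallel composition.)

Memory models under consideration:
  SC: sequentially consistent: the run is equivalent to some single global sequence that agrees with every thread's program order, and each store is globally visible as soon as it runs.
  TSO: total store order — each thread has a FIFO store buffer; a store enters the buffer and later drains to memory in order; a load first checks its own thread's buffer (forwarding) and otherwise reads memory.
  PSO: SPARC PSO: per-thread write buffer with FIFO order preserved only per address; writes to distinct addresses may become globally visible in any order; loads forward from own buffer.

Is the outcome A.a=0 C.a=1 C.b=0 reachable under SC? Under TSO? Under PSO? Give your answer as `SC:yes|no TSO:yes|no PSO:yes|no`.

SC:no TSO:no PSO:yes

outcome vector order: (A.a,C.a,C.b)
under SC → (0,0,0) (0,0,1) (0,0,2) (0,1,1) (0,1,2) (1,0,0) (1,0,1) (1,0,2) (1,1,1) (1,1,2)
under TSO → (0,0,0) (0,0,1) (0,0,2) (0,1,1) (0,1,2) (1,0,0) (1,0,1) (1,0,2) (1,1,1) (1,1,2)
under PSO → (0,0,0) (0,0,1) (0,0,2) (0,1,0) (0,1,1) (0,1,2) (1,0,0) (1,0,1) (1,0,2) (1,1,0) (1,1,1) (1,1,2)
target (0,1,0) ∈ {PSO}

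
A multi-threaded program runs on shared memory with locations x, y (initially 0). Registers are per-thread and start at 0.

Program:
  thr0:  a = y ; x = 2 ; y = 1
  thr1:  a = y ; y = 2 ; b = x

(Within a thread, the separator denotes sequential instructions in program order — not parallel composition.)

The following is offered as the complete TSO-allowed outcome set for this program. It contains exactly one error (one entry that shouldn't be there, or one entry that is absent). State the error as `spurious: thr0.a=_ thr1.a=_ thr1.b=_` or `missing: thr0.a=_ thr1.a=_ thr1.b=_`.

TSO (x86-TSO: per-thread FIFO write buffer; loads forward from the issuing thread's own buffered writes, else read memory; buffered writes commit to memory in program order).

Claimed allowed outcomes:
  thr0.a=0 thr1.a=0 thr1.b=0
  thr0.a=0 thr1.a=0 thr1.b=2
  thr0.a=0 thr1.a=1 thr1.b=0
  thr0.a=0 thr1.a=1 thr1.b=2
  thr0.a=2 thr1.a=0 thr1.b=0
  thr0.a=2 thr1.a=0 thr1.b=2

spurious: thr0.a=0 thr1.a=1 thr1.b=0

outcome vector order: (thr0.a,thr1.a,thr1.b)
TSO (5): <0 0 0>, <0 0 2>, <0 1 2>, <2 0 0>, <2 0 2>
claimed∖TSO = {<0 1 0>}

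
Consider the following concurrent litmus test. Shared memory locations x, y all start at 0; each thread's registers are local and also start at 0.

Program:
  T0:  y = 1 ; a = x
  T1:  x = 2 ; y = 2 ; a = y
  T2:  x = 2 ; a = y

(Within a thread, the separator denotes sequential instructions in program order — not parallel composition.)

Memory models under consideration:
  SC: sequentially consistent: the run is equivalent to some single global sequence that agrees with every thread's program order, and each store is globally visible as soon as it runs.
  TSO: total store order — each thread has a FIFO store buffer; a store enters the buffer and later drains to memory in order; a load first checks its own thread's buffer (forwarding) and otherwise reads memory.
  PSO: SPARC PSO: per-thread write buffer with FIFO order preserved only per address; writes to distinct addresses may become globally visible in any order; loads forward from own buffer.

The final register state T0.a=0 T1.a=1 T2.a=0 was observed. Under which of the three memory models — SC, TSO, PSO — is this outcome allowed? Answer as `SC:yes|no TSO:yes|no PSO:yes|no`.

SC:no TSO:yes PSO:yes

outcome vector order: (T0.a,T1.a,T2.a)
SC (8): 0/2/1, 0/2/2, 2/1/0, 2/1/1, 2/1/2, 2/2/0, 2/2/1, 2/2/2
TSO (12): 0/1/0, 0/1/1, 0/1/2, 0/2/0, 0/2/1, 0/2/2, 2/1/0, 2/1/1, 2/1/2, 2/2/0, 2/2/1, 2/2/2
PSO (12): 0/1/0, 0/1/1, 0/1/2, 0/2/0, 0/2/1, 0/2/2, 2/1/0, 2/1/1, 2/1/2, 2/2/0, 2/2/1, 2/2/2
target 0/1/0 ∈ {TSO,PSO}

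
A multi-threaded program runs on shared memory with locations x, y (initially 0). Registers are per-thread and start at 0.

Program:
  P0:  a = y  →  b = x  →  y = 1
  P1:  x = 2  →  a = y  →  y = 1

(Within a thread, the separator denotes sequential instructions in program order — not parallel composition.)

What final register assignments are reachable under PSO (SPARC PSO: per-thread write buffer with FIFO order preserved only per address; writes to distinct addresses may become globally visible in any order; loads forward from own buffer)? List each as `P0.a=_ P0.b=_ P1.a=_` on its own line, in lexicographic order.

P0.a=0 P0.b=0 P1.a=0
P0.a=0 P0.b=0 P1.a=1
P0.a=0 P0.b=2 P1.a=0
P0.a=0 P0.b=2 P1.a=1
P0.a=1 P0.b=0 P1.a=0
P0.a=1 P0.b=2 P1.a=0

outcome vector order: (P0.a,P0.b,P1.a)
|PSO outcomes| = 6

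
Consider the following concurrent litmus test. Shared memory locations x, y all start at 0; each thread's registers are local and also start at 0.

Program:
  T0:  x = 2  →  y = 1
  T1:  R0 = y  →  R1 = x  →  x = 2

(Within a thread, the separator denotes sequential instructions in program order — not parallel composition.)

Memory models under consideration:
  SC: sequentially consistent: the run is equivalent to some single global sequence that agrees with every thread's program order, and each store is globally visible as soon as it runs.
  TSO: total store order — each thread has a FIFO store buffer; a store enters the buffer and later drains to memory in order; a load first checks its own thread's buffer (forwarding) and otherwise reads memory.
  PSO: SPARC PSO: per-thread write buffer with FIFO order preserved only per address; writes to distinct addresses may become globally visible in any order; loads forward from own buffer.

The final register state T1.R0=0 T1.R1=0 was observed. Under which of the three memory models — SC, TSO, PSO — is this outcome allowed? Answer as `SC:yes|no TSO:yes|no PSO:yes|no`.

SC:yes TSO:yes PSO:yes

outcome vector order: (T1.R0,T1.R1)
SC: 3 outcomes — {00 02 12}
TSO: 3 outcomes — {00 02 12}
PSO: 4 outcomes — {00 02 10 12}
target 00 ∈ {SC,TSO,PSO}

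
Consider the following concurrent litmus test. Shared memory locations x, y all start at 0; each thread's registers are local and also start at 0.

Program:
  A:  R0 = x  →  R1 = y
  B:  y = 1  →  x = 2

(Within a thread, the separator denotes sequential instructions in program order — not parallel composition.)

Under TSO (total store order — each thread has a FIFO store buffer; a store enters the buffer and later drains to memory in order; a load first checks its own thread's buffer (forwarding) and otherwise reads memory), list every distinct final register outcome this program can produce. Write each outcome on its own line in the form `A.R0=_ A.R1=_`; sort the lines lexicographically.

A.R0=0 A.R1=0
A.R0=0 A.R1=1
A.R0=2 A.R1=1

outcome vector order: (A.R0,A.R1)
|TSO outcomes| = 3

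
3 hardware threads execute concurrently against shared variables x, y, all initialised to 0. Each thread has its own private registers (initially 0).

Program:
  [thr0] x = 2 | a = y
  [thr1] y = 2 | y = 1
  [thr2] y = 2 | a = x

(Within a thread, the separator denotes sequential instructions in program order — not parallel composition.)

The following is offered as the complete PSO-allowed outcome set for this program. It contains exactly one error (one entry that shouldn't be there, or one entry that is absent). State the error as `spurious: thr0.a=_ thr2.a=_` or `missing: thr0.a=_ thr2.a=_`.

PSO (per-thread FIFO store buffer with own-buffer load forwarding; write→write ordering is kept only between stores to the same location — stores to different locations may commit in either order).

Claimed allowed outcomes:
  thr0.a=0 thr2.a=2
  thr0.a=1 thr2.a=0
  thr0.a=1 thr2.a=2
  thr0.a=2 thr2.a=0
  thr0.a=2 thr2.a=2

outcome vector order: (thr0.a,thr2.a)
[PSO] allowed = {0/0; 0/2; 1/0; 1/2; 2/0; 2/2}
PSO∖claimed = {0/0}

missing: thr0.a=0 thr2.a=0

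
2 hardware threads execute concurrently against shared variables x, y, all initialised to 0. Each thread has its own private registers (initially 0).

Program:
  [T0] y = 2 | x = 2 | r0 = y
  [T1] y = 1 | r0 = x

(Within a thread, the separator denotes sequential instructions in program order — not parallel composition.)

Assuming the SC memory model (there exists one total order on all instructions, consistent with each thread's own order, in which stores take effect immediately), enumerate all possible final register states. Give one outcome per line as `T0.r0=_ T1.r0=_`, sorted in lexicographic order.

outcome vector order: (T0.r0,T1.r0)
|SC outcomes| = 4

T0.r0=1 T1.r0=0
T0.r0=1 T1.r0=2
T0.r0=2 T1.r0=0
T0.r0=2 T1.r0=2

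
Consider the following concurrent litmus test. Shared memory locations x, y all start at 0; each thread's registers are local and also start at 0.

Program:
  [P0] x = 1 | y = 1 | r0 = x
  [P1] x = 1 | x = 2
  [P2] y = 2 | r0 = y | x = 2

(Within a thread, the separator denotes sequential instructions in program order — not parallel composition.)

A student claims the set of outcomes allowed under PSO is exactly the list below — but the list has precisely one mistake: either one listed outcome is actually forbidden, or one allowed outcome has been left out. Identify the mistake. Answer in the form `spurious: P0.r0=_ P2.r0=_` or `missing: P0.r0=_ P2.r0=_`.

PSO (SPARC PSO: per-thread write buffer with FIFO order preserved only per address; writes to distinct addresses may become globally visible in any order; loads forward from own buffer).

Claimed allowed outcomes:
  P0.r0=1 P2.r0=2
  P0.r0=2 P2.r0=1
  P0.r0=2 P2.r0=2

missing: P0.r0=1 P2.r0=1

outcome vector order: (P0.r0,P2.r0)
under PSO → 11; 12; 21; 22
PSO∖claimed = {11}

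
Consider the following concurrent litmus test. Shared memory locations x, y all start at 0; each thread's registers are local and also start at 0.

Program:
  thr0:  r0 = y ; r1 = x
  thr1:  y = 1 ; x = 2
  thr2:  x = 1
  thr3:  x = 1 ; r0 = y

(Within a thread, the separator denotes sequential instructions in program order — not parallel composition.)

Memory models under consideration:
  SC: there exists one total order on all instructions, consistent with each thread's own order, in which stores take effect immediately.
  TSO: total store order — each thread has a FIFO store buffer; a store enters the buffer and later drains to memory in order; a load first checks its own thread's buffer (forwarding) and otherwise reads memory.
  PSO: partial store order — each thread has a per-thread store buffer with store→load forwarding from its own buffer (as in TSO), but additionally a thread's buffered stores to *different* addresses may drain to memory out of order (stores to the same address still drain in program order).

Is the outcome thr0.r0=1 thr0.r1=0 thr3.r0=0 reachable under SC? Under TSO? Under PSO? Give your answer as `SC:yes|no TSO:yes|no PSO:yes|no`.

SC:no TSO:yes PSO:yes

outcome vector order: (thr0.r0,thr0.r1,thr3.r0)
[SC] allowed = {(0,0,0) (0,0,1) (0,1,0) (0,1,1) (0,2,0) (0,2,1) (1,0,1) (1,1,0) (1,1,1) (1,2,0) (1,2,1)}
[TSO] allowed = {(0,0,0) (0,0,1) (0,1,0) (0,1,1) (0,2,0) (0,2,1) (1,0,0) (1,0,1) (1,1,0) (1,1,1) (1,2,0) (1,2,1)}
[PSO] allowed = {(0,0,0) (0,0,1) (0,1,0) (0,1,1) (0,2,0) (0,2,1) (1,0,0) (1,0,1) (1,1,0) (1,1,1) (1,2,0) (1,2,1)}
target (1,0,0) ∈ {TSO,PSO}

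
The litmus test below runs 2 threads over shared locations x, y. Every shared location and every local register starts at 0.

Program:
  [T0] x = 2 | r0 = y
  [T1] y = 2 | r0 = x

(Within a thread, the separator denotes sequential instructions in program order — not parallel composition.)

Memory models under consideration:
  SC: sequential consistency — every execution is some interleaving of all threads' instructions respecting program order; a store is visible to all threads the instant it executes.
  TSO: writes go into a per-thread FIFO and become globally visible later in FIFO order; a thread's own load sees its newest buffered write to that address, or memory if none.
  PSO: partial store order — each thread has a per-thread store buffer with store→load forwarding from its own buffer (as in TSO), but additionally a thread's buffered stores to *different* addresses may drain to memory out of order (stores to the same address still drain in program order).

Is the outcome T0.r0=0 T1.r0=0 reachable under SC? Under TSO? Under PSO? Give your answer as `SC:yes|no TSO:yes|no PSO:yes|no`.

outcome vector order: (T0.r0,T1.r0)
under SC → 02; 20; 22
under TSO → 00; 02; 20; 22
under PSO → 00; 02; 20; 22
target 00 ∈ {TSO,PSO}

SC:no TSO:yes PSO:yes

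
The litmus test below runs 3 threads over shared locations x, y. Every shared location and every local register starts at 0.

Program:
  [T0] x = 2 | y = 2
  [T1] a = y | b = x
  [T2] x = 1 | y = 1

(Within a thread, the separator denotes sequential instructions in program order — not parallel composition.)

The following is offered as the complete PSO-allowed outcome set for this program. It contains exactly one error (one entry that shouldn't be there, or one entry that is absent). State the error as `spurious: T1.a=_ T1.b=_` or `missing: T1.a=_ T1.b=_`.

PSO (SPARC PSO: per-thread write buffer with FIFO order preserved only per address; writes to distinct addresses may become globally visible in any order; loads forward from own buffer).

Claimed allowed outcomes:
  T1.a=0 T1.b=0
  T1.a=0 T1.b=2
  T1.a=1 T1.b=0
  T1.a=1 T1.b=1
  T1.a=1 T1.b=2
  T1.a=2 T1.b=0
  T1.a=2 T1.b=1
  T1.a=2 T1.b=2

outcome vector order: (T1.a,T1.b)
under PSO → <0 0> <0 1> <0 2> <1 0> <1 1> <1 2> <2 0> <2 1> <2 2>
PSO∖claimed = {<0 1>}

missing: T1.a=0 T1.b=1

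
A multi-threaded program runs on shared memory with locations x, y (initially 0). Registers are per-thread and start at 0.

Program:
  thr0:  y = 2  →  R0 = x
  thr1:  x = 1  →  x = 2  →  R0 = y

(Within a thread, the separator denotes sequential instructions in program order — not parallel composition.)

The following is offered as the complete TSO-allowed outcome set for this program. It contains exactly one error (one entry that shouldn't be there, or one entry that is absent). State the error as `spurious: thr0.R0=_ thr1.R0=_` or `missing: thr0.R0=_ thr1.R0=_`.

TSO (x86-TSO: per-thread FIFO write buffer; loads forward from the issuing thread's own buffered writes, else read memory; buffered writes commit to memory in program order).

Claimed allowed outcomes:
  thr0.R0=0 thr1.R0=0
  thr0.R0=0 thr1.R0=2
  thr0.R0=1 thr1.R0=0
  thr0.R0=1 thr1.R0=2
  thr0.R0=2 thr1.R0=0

missing: thr0.R0=2 thr1.R0=2

outcome vector order: (thr0.R0,thr1.R0)
under TSO → <0 0>; <0 2>; <1 0>; <1 2>; <2 0>; <2 2>
TSO∖claimed = {<2 2>}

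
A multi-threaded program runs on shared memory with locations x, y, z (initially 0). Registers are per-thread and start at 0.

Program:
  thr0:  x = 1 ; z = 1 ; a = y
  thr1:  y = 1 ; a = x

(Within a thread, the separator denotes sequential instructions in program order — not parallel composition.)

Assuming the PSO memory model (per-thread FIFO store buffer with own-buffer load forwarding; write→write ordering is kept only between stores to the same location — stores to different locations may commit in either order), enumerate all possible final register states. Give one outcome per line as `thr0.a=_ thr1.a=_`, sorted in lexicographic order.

thr0.a=0 thr1.a=0
thr0.a=0 thr1.a=1
thr0.a=1 thr1.a=0
thr0.a=1 thr1.a=1

outcome vector order: (thr0.a,thr1.a)
|PSO outcomes| = 4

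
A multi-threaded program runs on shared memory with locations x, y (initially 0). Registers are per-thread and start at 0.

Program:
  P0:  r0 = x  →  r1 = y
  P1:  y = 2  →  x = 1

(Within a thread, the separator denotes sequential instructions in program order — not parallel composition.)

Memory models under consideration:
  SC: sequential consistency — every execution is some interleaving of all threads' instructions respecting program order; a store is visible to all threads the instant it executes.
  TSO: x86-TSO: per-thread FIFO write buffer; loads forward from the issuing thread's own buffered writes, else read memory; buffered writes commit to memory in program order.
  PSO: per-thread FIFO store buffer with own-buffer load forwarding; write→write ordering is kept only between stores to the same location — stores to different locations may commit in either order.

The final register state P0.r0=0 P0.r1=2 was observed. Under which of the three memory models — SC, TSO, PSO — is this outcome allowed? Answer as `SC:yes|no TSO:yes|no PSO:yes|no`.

SC:yes TSO:yes PSO:yes

outcome vector order: (P0.r0,P0.r1)
[SC] allowed = {<0 0> <0 2> <1 2>}
[TSO] allowed = {<0 0> <0 2> <1 2>}
[PSO] allowed = {<0 0> <0 2> <1 0> <1 2>}
target <0 2> ∈ {SC,TSO,PSO}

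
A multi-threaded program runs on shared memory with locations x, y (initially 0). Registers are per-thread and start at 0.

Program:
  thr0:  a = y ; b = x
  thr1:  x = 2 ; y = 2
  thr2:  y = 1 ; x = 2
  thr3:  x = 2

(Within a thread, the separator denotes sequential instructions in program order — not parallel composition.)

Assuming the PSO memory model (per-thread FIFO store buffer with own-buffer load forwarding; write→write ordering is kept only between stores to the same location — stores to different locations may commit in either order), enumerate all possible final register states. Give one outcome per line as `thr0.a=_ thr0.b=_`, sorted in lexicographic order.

outcome vector order: (thr0.a,thr0.b)
|PSO outcomes| = 6

thr0.a=0 thr0.b=0
thr0.a=0 thr0.b=2
thr0.a=1 thr0.b=0
thr0.a=1 thr0.b=2
thr0.a=2 thr0.b=0
thr0.a=2 thr0.b=2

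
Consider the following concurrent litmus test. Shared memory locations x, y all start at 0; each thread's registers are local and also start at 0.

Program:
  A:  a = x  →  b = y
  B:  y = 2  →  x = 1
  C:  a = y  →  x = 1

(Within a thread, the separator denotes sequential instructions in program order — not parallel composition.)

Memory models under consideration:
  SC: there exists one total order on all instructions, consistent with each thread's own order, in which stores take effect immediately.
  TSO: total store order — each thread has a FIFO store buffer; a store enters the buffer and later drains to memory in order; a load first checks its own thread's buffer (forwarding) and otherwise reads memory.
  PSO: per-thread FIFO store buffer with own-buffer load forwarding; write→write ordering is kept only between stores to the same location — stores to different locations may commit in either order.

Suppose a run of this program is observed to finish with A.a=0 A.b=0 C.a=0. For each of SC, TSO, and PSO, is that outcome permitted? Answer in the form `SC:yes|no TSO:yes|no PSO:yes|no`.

SC:yes TSO:yes PSO:yes

outcome vector order: (A.a,A.b,C.a)
SC: 7 outcomes — {0/0/0 0/0/2 0/2/0 0/2/2 1/0/0 1/2/0 1/2/2}
TSO: 7 outcomes — {0/0/0 0/0/2 0/2/0 0/2/2 1/0/0 1/2/0 1/2/2}
PSO: 8 outcomes — {0/0/0 0/0/2 0/2/0 0/2/2 1/0/0 1/0/2 1/2/0 1/2/2}
target 0/0/0 ∈ {SC,TSO,PSO}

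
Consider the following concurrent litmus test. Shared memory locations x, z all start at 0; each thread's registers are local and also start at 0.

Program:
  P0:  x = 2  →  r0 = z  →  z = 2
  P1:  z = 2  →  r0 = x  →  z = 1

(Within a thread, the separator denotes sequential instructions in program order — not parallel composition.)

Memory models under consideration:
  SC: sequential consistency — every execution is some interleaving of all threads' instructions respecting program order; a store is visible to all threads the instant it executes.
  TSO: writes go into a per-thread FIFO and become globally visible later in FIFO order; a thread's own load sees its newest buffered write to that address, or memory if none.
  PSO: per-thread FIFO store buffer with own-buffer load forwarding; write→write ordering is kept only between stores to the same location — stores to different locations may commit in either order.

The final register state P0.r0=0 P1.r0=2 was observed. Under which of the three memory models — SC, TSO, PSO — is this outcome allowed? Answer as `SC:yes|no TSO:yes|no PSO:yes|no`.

SC:yes TSO:yes PSO:yes

outcome vector order: (P0.r0,P1.r0)
SC: 5 outcomes — {<0 2> <1 0> <1 2> <2 0> <2 2>}
TSO: 6 outcomes — {<0 0> <0 2> <1 0> <1 2> <2 0> <2 2>}
PSO: 6 outcomes — {<0 0> <0 2> <1 0> <1 2> <2 0> <2 2>}
target <0 2> ∈ {SC,TSO,PSO}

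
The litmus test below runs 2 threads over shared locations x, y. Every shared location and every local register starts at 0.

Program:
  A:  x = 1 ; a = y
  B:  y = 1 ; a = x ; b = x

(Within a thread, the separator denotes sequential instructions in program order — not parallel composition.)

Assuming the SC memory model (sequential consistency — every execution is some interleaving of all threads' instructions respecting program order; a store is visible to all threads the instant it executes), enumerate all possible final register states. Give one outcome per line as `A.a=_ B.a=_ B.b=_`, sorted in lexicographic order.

A.a=0 B.a=1 B.b=1
A.a=1 B.a=0 B.b=0
A.a=1 B.a=0 B.b=1
A.a=1 B.a=1 B.b=1

outcome vector order: (A.a,B.a,B.b)
|SC outcomes| = 4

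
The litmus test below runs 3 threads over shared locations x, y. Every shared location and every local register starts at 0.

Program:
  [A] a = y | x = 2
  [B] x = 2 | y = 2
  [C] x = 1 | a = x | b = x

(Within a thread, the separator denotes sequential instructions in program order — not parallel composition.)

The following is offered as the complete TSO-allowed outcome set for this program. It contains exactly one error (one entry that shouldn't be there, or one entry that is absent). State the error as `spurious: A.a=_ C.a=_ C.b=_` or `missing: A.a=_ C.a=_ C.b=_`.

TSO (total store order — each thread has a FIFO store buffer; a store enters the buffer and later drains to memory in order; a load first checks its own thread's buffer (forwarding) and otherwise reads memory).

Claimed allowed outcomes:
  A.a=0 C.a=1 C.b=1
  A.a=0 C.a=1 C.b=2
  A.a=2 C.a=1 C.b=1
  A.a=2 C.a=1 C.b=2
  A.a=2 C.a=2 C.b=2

outcome vector order: (A.a,C.a,C.b)
under TSO → (0,1,1); (0,1,2); (0,2,2); (2,1,1); (2,1,2); (2,2,2)
TSO∖claimed = {(0,2,2)}

missing: A.a=0 C.a=2 C.b=2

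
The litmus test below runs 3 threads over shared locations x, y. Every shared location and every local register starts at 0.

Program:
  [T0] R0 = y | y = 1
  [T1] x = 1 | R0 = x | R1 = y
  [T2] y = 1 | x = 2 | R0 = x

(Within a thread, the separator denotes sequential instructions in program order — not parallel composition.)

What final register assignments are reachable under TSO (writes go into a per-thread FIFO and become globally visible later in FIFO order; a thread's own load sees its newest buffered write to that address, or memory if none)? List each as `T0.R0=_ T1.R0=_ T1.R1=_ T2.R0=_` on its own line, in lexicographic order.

T0.R0=0 T1.R0=1 T1.R1=0 T2.R0=1
T0.R0=0 T1.R0=1 T1.R1=0 T2.R0=2
T0.R0=0 T1.R0=1 T1.R1=1 T2.R0=1
T0.R0=0 T1.R0=1 T1.R1=1 T2.R0=2
T0.R0=0 T1.R0=2 T1.R1=1 T2.R0=2
T0.R0=1 T1.R0=1 T1.R1=0 T2.R0=1
T0.R0=1 T1.R0=1 T1.R1=0 T2.R0=2
T0.R0=1 T1.R0=1 T1.R1=1 T2.R0=1
T0.R0=1 T1.R0=1 T1.R1=1 T2.R0=2
T0.R0=1 T1.R0=2 T1.R1=1 T2.R0=2

outcome vector order: (T0.R0,T1.R0,T1.R1,T2.R0)
|TSO outcomes| = 10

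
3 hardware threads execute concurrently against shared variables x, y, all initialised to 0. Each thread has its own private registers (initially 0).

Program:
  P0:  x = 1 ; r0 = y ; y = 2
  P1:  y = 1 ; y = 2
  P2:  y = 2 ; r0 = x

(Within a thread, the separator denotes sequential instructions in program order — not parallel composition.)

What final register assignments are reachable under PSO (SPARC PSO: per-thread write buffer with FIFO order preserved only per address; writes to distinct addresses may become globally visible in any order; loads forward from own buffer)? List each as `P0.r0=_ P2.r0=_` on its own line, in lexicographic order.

outcome vector order: (P0.r0,P2.r0)
|PSO outcomes| = 6

P0.r0=0 P2.r0=0
P0.r0=0 P2.r0=1
P0.r0=1 P2.r0=0
P0.r0=1 P2.r0=1
P0.r0=2 P2.r0=0
P0.r0=2 P2.r0=1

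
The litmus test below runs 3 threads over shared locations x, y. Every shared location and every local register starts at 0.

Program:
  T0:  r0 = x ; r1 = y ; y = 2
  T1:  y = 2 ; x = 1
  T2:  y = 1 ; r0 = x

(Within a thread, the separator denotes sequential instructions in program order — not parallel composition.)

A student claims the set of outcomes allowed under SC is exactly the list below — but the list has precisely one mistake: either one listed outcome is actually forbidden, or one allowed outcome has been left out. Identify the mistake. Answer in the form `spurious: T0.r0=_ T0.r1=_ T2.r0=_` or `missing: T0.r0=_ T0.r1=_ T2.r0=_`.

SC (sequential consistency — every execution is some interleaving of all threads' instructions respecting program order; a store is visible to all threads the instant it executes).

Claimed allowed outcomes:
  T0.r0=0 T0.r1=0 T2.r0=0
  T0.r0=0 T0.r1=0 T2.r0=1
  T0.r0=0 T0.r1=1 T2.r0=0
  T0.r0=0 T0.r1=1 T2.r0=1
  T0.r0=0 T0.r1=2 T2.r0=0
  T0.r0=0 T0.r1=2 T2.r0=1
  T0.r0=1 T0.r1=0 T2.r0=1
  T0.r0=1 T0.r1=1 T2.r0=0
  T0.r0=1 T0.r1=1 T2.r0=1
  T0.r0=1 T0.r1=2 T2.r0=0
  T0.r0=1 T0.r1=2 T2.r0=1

outcome vector order: (T0.r0,T0.r1,T2.r0)
SC (10): 000; 001; 010; 011; 020; 021; 110; 111; 120; 121
claimed∖SC = {101}

spurious: T0.r0=1 T0.r1=0 T2.r0=1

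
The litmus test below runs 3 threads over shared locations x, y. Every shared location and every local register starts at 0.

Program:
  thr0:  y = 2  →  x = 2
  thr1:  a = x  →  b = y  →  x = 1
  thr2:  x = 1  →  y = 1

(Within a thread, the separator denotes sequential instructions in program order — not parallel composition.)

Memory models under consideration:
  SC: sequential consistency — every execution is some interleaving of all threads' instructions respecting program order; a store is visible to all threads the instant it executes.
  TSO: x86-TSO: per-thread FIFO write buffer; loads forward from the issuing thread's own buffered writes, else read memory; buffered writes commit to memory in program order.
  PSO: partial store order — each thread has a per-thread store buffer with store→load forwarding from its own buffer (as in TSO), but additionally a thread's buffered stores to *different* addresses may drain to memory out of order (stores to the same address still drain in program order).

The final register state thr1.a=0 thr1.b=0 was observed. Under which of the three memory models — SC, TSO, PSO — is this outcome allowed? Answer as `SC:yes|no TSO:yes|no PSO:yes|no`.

outcome vector order: (thr1.a,thr1.b)
[SC] allowed = {00 01 02 10 11 12 21 22}
[TSO] allowed = {00 01 02 10 11 12 21 22}
[PSO] allowed = {00 01 02 10 11 12 20 21 22}
target 00 ∈ {SC,TSO,PSO}

SC:yes TSO:yes PSO:yes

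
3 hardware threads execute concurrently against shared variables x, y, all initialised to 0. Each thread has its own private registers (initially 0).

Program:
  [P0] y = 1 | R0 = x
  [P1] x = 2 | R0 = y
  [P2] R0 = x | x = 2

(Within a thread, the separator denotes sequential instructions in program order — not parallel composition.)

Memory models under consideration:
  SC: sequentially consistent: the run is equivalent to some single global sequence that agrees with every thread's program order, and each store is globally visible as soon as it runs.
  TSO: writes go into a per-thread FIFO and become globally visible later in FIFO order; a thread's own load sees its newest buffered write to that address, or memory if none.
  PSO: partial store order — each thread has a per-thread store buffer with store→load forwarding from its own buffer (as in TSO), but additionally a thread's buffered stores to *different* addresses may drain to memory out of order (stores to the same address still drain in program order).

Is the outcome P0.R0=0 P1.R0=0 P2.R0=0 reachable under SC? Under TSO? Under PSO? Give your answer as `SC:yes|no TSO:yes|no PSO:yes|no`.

outcome vector order: (P0.R0,P1.R0,P2.R0)
[SC] allowed = {(0,1,0), (0,1,2), (2,0,0), (2,0,2), (2,1,0), (2,1,2)}
[TSO] allowed = {(0,0,0), (0,0,2), (0,1,0), (0,1,2), (2,0,0), (2,0,2), (2,1,0), (2,1,2)}
[PSO] allowed = {(0,0,0), (0,0,2), (0,1,0), (0,1,2), (2,0,0), (2,0,2), (2,1,0), (2,1,2)}
target (0,0,0) ∈ {TSO,PSO}

SC:no TSO:yes PSO:yes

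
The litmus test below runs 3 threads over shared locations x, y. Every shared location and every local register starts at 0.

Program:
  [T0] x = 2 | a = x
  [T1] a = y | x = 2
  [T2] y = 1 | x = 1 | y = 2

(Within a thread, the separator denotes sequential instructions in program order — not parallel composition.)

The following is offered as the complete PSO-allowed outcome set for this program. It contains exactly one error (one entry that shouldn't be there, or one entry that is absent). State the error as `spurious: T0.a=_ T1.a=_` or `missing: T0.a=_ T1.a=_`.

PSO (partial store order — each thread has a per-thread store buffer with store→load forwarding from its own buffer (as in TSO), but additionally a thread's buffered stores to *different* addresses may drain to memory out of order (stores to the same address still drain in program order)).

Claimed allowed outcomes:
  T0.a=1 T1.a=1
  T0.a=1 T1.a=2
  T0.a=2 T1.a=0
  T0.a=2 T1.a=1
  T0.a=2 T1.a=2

outcome vector order: (T0.a,T1.a)
PSO (6): (1,0), (1,1), (1,2), (2,0), (2,1), (2,2)
PSO∖claimed = {(1,0)}

missing: T0.a=1 T1.a=0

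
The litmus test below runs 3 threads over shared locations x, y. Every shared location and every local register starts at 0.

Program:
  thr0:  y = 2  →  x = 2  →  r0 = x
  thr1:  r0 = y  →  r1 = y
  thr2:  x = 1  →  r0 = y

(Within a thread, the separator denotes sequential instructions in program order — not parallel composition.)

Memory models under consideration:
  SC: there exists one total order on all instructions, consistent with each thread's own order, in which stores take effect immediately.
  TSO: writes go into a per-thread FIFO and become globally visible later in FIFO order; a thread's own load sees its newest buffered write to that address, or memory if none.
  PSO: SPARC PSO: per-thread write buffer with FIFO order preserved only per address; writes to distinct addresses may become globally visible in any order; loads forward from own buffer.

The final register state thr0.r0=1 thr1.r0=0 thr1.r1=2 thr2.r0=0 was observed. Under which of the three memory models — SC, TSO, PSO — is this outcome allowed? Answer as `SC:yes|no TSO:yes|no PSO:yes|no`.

SC:no TSO:yes PSO:yes

outcome vector order: (thr0.r0,thr1.r0,thr1.r1,thr2.r0)
[SC] allowed = {1002 1022 1222 2000 2002 2020 2022 2220 2222}
[TSO] allowed = {1000 1002 1020 1022 1220 1222 2000 2002 2020 2022 2220 2222}
[PSO] allowed = {1000 1002 1020 1022 1220 1222 2000 2002 2020 2022 2220 2222}
target 1020 ∈ {TSO,PSO}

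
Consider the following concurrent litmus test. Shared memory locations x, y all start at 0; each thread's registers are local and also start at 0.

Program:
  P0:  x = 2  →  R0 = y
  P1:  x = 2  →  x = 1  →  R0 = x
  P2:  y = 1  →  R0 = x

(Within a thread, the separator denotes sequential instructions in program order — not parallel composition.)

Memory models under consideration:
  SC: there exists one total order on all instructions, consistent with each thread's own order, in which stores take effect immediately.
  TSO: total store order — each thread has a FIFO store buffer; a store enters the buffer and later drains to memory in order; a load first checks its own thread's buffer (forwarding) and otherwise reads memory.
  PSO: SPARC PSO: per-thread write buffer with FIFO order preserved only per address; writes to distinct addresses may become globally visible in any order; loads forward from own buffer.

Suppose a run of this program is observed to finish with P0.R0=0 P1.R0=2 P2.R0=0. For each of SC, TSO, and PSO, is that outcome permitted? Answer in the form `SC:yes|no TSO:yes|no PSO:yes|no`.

outcome vector order: (P0.R0,P1.R0,P2.R0)
[SC] allowed = {<0 1 1>; <0 1 2>; <0 2 2>; <1 1 0>; <1 1 1>; <1 1 2>; <1 2 0>; <1 2 1>; <1 2 2>}
[TSO] allowed = {<0 1 0>; <0 1 1>; <0 1 2>; <0 2 0>; <0 2 1>; <0 2 2>; <1 1 0>; <1 1 1>; <1 1 2>; <1 2 0>; <1 2 1>; <1 2 2>}
[PSO] allowed = {<0 1 0>; <0 1 1>; <0 1 2>; <0 2 0>; <0 2 1>; <0 2 2>; <1 1 0>; <1 1 1>; <1 1 2>; <1 2 0>; <1 2 1>; <1 2 2>}
target <0 2 0> ∈ {TSO,PSO}

SC:no TSO:yes PSO:yes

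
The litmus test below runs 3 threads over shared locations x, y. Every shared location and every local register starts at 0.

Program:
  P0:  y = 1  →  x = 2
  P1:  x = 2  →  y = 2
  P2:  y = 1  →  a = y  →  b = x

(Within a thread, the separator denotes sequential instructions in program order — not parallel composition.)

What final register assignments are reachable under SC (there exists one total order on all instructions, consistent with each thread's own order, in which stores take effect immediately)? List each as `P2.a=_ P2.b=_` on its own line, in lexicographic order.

outcome vector order: (P2.a,P2.b)
|SC outcomes| = 3

P2.a=1 P2.b=0
P2.a=1 P2.b=2
P2.a=2 P2.b=2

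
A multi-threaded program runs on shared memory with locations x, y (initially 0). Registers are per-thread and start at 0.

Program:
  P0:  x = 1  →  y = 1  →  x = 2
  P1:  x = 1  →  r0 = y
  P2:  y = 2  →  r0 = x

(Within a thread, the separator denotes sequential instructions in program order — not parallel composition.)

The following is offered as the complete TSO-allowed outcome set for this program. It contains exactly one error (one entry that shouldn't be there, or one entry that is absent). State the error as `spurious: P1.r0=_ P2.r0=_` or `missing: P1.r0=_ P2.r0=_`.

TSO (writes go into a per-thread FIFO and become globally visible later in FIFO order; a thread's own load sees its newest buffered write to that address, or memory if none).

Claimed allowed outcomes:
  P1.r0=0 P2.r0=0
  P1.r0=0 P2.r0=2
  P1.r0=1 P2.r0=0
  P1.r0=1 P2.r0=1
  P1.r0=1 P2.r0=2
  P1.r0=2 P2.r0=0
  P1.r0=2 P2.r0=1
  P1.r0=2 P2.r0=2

outcome vector order: (P1.r0,P2.r0)
TSO: 9 outcomes — {0/0; 0/1; 0/2; 1/0; 1/1; 1/2; 2/0; 2/1; 2/2}
TSO∖claimed = {0/1}

missing: P1.r0=0 P2.r0=1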